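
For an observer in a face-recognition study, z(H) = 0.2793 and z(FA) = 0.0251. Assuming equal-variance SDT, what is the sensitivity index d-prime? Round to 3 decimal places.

d-prime = 0.254

d' = z(H) − z(FA) = 0.2793 − 0.0251 = 0.2542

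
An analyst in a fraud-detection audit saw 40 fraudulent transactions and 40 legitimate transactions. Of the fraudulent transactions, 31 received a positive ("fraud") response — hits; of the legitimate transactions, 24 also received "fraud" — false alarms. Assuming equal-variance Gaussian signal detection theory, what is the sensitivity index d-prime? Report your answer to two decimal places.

H = 31/40 = 0.7750
FA = 24/40 = 0.6000
Φ⁻¹(0.7750) = 0.7554, Φ⁻¹(0.6000) = 0.2533
d' = z(H) − z(FA) = 0.7554 − 0.2533 = 0.5021

d-prime = 0.50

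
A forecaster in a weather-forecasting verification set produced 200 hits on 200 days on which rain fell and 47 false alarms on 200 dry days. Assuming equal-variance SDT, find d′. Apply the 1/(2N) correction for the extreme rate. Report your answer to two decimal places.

d′ = 3.53

The hit rate is 200/200 = 1, so apply the 1/(2N) correction: H → 1 − 1/(2·200) = 0.99750.
z(H) = z(0.99750) = 2.807
z(FA) = z(0.23500) = -0.722
d' = 2.807 − (-0.722) = 3.529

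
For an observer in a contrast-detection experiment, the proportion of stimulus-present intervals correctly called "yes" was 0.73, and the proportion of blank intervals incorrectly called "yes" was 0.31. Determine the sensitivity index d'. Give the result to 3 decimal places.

d' = 1.109

z(H) = z(0.73) = 0.6128
z(FA) = z(0.31) = -0.4959
d' = z(H) − z(FA) = 0.6128 − (-0.4959) = 1.1087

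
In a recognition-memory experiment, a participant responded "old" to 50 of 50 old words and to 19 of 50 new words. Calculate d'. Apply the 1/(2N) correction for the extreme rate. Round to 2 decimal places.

d' = 2.63

The hit rate is 50/50 = 1, so apply the 1/(2N) correction: H → 1 − 1/(2·50) = 0.99000.
z(H) = z(0.99000) = 2.326
z(FA) = z(0.38000) = -0.305
d' = 2.326 − (-0.305) = 2.631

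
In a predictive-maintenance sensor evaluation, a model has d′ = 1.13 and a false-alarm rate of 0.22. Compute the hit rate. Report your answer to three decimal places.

z(false-alarm rate) = z(0.22) = -0.7722
z(H) = z(FA) + d' = -0.7722 + 1.13 = 0.3578
hit rate = Φ(0.3578) = 0.6398

hit rate = 0.640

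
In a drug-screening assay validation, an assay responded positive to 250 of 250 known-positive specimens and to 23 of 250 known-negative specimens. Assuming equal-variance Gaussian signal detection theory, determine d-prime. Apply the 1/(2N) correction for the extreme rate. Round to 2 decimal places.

d-prime = 4.21

The hit rate is 250/250 = 1, so apply the 1/(2N) correction: H → 1 − 1/(2·250) = 0.99800.
z(H) = z(0.99800) = 2.878
z(FA) = z(0.09200) = -1.329
d' = 2.878 − (-1.329) = 4.207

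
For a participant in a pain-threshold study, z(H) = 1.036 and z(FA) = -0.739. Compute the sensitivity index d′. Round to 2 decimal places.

d' = z(H) − z(FA) = 1.036 − (-0.739) = 1.775

d′ = 1.78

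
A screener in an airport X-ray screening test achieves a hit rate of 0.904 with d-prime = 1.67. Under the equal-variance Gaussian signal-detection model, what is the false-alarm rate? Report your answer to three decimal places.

false-alarm rate = 0.357

z(hit rate) = z(0.904) = 1.3047
z(FA) = z(H) − d' = 1.3047 − 1.67 = -0.3653
false-alarm rate = Φ(-0.3653) = 0.3574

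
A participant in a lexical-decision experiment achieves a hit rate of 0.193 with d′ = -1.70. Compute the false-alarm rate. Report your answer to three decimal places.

false-alarm rate = 0.798

z(hit rate) = z(0.193) = -0.8669
z(FA) = z(H) − d' = -0.8669 − (-1.70) = 0.8331
false-alarm rate = Φ(0.8331) = 0.7976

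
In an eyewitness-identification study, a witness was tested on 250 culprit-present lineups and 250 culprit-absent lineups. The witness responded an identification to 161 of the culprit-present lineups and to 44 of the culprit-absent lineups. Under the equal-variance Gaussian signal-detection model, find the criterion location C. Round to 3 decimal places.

H = 161/250 = 0.6440
FA = 44/250 = 0.1760
z(H) = 0.3692
z(FA) = -0.9307
c = −½·[z(H) + z(FA)] = −0.5 × (0.3692 + (-0.9307)) = 0.28075

C = 0.281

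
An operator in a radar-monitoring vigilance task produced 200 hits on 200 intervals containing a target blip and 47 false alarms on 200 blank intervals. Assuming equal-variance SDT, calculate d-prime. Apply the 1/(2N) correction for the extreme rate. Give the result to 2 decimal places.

The hit rate is 200/200 = 1, so apply the 1/(2N) correction: H → 1 − 1/(2·200) = 0.99750.
z(H) = z(0.99750) = 2.807
z(FA) = z(0.23500) = -0.722
d' = 2.807 − (-0.722) = 3.529

d-prime = 3.53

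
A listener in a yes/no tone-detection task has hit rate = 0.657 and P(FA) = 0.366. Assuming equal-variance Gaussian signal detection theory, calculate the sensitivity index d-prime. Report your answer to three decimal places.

Φ⁻¹(H) = Φ⁻¹(0.657) = 0.4043
Φ⁻¹(FA) = Φ⁻¹(0.366) = -0.3425
d' = z(H) − z(FA) = 0.4043 − (-0.3425) = 0.7468

d-prime = 0.747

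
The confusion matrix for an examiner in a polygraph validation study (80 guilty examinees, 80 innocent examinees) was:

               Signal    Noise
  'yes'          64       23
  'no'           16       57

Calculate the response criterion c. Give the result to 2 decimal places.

H = 64/80 = 0.8000
FA = 23/80 = 0.2875
z(0.8000) = 0.842, z(0.2875) = -0.561
c = −½·[z(H) + z(FA)] = −0.5 × (0.842 + (-0.561)) = -0.1405

c = -0.14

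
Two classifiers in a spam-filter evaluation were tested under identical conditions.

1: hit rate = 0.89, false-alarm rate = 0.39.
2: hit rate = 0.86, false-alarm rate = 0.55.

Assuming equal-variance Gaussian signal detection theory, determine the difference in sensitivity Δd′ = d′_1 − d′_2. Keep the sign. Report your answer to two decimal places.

Δd′ = 0.55

1: z(0.89) = 1.227, z(0.39) = -0.279, d' = 1.506
2: z(0.86) = 1.080, z(0.55) = 0.126, d' = 0.954
Δd' = d'_1 − d'_2 = 1.506 − 0.954 = 0.552
1 has the higher sensitivity.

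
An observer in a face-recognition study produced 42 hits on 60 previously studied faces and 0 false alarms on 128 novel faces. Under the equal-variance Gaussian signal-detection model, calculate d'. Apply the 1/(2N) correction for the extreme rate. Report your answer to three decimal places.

d' = 3.184

The false-alarm rate is 0/128 = 0, so apply the 1/(2N) correction: FA → 1/(2·128) = 0.00391.
z(H) = z(0.70000) = 0.5244
z(FA) = z(0.00391) = -2.6597
d' = 0.5244 − (-2.6597) = 3.1841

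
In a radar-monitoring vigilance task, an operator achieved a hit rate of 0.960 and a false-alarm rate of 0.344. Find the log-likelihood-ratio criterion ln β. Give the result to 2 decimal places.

ln β = -1.45

Φ⁻¹(H) = 1.751
Φ⁻¹(FA) = -0.402
ln β = −½·[z(H)² − z(FA)²] = −0.5 × (3.066 − 0.162) = -1.452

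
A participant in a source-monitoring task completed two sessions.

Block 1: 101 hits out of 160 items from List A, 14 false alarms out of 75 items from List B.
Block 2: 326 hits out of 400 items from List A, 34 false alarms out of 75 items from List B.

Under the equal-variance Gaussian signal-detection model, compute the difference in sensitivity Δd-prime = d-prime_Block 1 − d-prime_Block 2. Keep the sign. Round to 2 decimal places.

Block 1: z(0.6312) = 0.335, z(0.1867) = -0.890, d' = 1.225
Block 2: z(0.8150) = 0.896, z(0.4533) = -0.117, d' = 1.013
Δd' = d'_Block 1 − d'_Block 2 = 1.225 − 1.013 = 0.212
Block 1 has the higher sensitivity.

Δd-prime = 0.21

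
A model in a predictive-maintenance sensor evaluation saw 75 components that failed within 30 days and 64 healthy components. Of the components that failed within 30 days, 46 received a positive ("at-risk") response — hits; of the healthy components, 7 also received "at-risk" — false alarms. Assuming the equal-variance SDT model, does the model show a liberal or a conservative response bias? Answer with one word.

conservative

z(H) = 0.288, z(FA) = -1.230
c = −½·(z(H) + z(FA)) = 0.471
c > 0 → conservative criterion (biased toward responding “no”).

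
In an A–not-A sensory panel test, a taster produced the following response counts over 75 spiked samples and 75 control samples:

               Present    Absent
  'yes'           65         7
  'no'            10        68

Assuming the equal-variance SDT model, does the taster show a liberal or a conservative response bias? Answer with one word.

z(H) = 1.111, z(FA) = -1.321
c = −½·(z(H) + z(FA)) = 0.105
c > 0 → conservative criterion (biased toward responding “no”).

conservative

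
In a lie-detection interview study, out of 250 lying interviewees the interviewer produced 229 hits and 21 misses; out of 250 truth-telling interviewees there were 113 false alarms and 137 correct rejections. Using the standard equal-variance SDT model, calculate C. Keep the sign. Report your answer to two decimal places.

H = 229/250 = 0.9160
FA = 113/250 = 0.4520
z(H) = 1.3787
z(FA) = -0.1206
c = −½·[z(H) + z(FA)] = −0.5 × (1.3787 + (-0.1206)) = -0.62905
c < 0: the interviewer has a liberal response bias.

C = -0.63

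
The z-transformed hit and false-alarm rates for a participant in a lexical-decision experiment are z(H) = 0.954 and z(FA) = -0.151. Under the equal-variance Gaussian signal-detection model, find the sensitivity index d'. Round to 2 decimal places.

d' = z(H) − z(FA) = 0.954 − (-0.151) = 1.105

d' = 1.11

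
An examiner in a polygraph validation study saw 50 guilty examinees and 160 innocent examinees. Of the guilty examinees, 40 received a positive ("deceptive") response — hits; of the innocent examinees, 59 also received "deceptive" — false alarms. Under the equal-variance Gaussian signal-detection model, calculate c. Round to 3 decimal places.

c = -0.253

H = 40/50 = 0.8000
FA = 59/160 = 0.3688
z(H) = z(0.8000) = 0.8416
z(FA) = z(0.3688) = -0.3350
c = −½·[z(H) + z(FA)] = −0.5 × (0.8416 + (-0.3350)) = -0.2533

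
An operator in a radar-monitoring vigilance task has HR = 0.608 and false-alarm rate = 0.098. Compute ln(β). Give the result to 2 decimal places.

ln β = 0.80

z(H) = 0.274
z(FA) = -1.293
ln β = −½·[z(H)² − z(FA)²] = −0.5 × (0.075 − 1.672) = 0.7985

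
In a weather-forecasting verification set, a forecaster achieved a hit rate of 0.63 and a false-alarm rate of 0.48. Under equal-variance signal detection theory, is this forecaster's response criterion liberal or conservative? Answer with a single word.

liberal

z(H) = 0.332, z(FA) = -0.050
c = −½·(z(H) + z(FA)) = -0.141
c < 0 → liberal criterion (biased toward responding “yes”).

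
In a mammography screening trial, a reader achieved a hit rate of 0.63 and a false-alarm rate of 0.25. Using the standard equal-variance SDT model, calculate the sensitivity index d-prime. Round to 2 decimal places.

z(0.63) = 0.3319, z(0.25) = -0.6745
d' = z(H) − z(FA) = 0.3319 − (-0.6745) = 1.0064

d-prime = 1.01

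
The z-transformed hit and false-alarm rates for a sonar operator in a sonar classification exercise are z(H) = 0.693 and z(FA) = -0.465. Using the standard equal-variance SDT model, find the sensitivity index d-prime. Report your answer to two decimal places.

d' = z(H) − z(FA) = 0.693 − (-0.465) = 1.158

d-prime = 1.16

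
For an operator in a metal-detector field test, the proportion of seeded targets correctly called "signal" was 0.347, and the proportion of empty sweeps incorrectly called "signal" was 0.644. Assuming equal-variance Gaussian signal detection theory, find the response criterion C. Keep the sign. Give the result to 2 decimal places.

C = 0.01

Φ⁻¹(H) = -0.3934
Φ⁻¹(FA) = 0.3692
c = −½·[z(H) + z(FA)] = −0.5 × (-0.3934 + 0.3692) = 0.0121
c > 0: the operator has a conservative response bias.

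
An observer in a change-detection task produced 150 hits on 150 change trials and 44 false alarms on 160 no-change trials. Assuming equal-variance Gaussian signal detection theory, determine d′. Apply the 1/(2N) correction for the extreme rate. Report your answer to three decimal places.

The hit rate is 150/150 = 1, so apply the 1/(2N) correction: H → 1 − 1/(2·150) = 0.99667.
z(H) = z(0.99667) = 2.7134
z(FA) = z(0.27500) = -0.5978
d' = 2.7134 − (-0.5978) = 3.3112

d′ = 3.311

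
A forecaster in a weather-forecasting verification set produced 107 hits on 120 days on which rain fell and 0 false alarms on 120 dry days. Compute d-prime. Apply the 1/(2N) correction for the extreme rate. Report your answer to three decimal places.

The false-alarm rate is 0/120 = 0, so apply the 1/(2N) correction: FA → 1/(2·120) = 0.00417.
z(H) = z(0.89167) = 1.2355
z(FA) = z(0.00417) = -2.6380
d' = 1.2355 − (-2.6380) = 3.8735

d-prime = 3.874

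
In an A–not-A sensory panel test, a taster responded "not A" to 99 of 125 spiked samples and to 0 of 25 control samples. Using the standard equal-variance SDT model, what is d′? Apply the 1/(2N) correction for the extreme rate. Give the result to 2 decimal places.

d′ = 2.87

The false-alarm rate is 0/25 = 0, so apply the 1/(2N) correction: FA → 1/(2·25) = 0.02000.
z(H) = z(0.79200) = 0.813
z(FA) = z(0.02000) = -2.054
d' = 0.813 − (-2.054) = 2.867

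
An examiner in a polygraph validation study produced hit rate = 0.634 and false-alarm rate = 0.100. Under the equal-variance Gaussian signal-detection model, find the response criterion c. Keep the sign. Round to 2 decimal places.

c = 0.47

Φ⁻¹(H) = Φ⁻¹(0.634) = 0.342
Φ⁻¹(FA) = Φ⁻¹(0.100) = -1.282
c = −½·[z(H) + z(FA)] = −0.5 × (0.342 + (-1.282)) = 0.470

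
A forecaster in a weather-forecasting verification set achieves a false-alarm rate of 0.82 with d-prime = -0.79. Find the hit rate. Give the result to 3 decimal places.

z(false-alarm rate) = z(0.82) = 0.9154
z(H) = z(FA) + d' = 0.9154 + (-0.79) = 0.1254
hit rate = Φ(0.1254) = 0.5499

hit rate = 0.550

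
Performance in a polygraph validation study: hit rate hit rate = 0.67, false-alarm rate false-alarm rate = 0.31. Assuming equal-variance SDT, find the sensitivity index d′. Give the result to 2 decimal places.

d′ = 0.94

Φ⁻¹(0.67) = 0.4399, Φ⁻¹(0.31) = -0.4959
d' = z(H) − z(FA) = 0.4399 − (-0.4959) = 0.9358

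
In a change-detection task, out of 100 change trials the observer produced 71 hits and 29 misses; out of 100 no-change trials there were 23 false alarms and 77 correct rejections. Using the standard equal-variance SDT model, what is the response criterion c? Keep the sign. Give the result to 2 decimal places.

c = 0.09

H = 71/100 = 0.7100
FA = 23/100 = 0.2300
Φ⁻¹(H) = Φ⁻¹(0.7100) = 0.5534
Φ⁻¹(FA) = Φ⁻¹(0.2300) = -0.7388
c = −½·[z(H) + z(FA)] = −0.5 × (0.5534 + (-0.7388)) = 0.0927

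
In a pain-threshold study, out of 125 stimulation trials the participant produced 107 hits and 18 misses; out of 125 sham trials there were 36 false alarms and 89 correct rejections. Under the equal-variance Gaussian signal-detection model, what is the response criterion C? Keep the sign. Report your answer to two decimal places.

C = -0.25

H = 107/125 = 0.8560
FA = 36/125 = 0.2880
z(H) = z(0.8560) = 1.0625
z(FA) = z(0.2880) = -0.5592
c = −½·[z(H) + z(FA)] = −0.5 × (1.0625 + (-0.5592)) = -0.25165
c < 0: the participant has a liberal response bias.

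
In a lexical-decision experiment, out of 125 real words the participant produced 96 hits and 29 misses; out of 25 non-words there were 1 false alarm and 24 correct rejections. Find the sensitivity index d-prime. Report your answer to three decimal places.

H = 96/125 = 0.7680
FA = 1/25 = 0.0400
z(0.7680) = 0.7323, z(0.0400) = -1.7507
d' = z(H) − z(FA) = 0.7323 − (-1.7507) = 2.4830

d-prime = 2.483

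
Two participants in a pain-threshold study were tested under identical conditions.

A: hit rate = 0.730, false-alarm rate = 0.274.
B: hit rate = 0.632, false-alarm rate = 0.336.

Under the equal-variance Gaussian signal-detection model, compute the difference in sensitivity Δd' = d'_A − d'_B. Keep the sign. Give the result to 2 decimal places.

A: z(0.730) = 0.613, z(0.274) = -0.601, d' = 1.214
B: z(0.632) = 0.337, z(0.336) = -0.423, d' = 0.760
Δd' = d'_A − d'_B = 1.214 − 0.760 = 0.454
A has the higher sensitivity.

Δd' = 0.45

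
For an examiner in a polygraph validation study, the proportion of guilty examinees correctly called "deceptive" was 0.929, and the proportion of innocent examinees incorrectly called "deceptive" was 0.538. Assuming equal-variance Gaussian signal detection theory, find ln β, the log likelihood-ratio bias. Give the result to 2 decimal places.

z(H) = z(0.929) = 1.468
z(FA) = z(0.538) = 0.095
ln β = −½·[z(H)² − z(FA)²] = −0.5 × (2.155 − 0.009) = -1.073

ln β = -1.07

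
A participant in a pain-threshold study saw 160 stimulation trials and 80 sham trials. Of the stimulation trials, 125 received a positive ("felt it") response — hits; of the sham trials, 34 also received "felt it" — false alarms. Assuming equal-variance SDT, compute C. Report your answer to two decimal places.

C = -0.29

H = 125/160 = 0.7812
FA = 34/80 = 0.4250
Φ⁻¹(H) = Φ⁻¹(0.7812) = 0.776
Φ⁻¹(FA) = Φ⁻¹(0.4250) = -0.189
c = −½·[z(H) + z(FA)] = −0.5 × (0.776 + (-0.189)) = -0.2935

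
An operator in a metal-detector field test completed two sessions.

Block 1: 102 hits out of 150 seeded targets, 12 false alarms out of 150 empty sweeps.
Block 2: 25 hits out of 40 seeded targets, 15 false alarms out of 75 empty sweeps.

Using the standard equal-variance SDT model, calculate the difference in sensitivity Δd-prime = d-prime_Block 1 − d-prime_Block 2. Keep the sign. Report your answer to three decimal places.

Block 1: z(0.6800) = 0.4677, z(0.0800) = -1.4051, d' = 1.8728
Block 2: z(0.6250) = 0.3186, z(0.2000) = -0.8416, d' = 1.1602
Δd' = d'_Block 1 − d'_Block 2 = 1.8728 − 1.1602 = 0.7126
Block 1 has the higher sensitivity.

Δd-prime = 0.713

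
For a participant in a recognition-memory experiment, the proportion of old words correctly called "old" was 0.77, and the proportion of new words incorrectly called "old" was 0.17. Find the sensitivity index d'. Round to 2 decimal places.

Φ⁻¹(H) = Φ⁻¹(0.77) = 0.739
Φ⁻¹(FA) = Φ⁻¹(0.17) = -0.954
d' = z(H) − z(FA) = 0.739 − (-0.954) = 1.693

d' = 1.69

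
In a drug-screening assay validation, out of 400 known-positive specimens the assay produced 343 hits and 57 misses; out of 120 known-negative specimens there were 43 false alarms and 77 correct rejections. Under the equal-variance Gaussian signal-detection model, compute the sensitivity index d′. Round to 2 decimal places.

d′ = 1.43

H = 343/400 = 0.8575
FA = 43/120 = 0.3583
Φ⁻¹(H) = Φ⁻¹(0.8575) = 1.0692
Φ⁻¹(FA) = Φ⁻¹(0.3583) = -0.3630
d' = z(H) − z(FA) = 1.0692 − (-0.3630) = 1.4322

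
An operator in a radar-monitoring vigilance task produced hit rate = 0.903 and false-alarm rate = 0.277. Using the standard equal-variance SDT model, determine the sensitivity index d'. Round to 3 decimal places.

d' = 1.891

Φ⁻¹(0.903) = 1.2988, Φ⁻¹(0.277) = -0.5918
d' = z(H) − z(FA) = 1.2988 − (-0.5918) = 1.8906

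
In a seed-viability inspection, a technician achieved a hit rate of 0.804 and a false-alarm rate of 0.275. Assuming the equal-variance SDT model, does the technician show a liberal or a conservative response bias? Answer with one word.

z(H) = 0.856, z(FA) = -0.598
c = −½·(z(H) + z(FA)) = -0.129
c < 0 → liberal criterion (biased toward responding “yes”).

liberal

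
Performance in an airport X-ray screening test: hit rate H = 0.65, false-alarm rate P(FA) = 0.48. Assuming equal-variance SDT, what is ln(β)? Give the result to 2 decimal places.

ln β = -0.07

Φ⁻¹(0.65) = 0.385, Φ⁻¹(0.48) = -0.050
ln β = −½·[z(H)² − z(FA)²] = −0.5 × (0.148 − 0.003) = -0.0725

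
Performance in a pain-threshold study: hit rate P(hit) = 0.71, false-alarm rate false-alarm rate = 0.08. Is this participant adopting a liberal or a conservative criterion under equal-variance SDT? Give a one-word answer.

z(H) = 0.553, z(FA) = -1.405
c = −½·(z(H) + z(FA)) = 0.426
c > 0 → conservative criterion (biased toward responding “no”).

conservative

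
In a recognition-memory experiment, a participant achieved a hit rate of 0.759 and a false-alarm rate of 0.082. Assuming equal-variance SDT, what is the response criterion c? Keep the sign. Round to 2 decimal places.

Φ⁻¹(H) = 0.7031
Φ⁻¹(FA) = -1.3917
c = −½·[z(H) + z(FA)] = −0.5 × (0.7031 + (-1.3917)) = 0.3443

c = 0.34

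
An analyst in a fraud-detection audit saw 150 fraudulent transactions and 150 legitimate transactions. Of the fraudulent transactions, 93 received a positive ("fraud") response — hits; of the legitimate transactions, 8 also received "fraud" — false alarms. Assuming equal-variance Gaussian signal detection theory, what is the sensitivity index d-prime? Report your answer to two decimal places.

H = 93/150 = 0.6200
FA = 8/150 = 0.0533
Φ⁻¹(H) = 0.305
Φ⁻¹(FA) = -1.614
d' = z(H) − z(FA) = 0.305 − (-1.614) = 1.919

d-prime = 1.92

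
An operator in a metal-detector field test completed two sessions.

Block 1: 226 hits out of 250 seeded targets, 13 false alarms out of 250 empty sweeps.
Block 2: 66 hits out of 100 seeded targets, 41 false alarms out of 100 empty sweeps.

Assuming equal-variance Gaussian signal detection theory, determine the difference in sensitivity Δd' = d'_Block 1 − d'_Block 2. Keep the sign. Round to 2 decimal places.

Block 1: z(0.9040) = 1.305, z(0.0520) = -1.626, d' = 2.931
Block 2: z(0.6600) = 0.412, z(0.4100) = -0.228, d' = 0.640
Δd' = d'_Block 1 − d'_Block 2 = 2.931 − 0.640 = 2.291
Block 1 has the higher sensitivity.

Δd' = 2.29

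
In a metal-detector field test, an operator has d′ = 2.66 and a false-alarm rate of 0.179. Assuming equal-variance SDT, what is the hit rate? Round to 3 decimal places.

z(false-alarm rate) = z(0.179) = -0.9192
z(H) = z(FA) + d' = -0.9192 + 2.66 = 1.7408
hit rate = Φ(1.7408) = 0.9591

hit rate = 0.959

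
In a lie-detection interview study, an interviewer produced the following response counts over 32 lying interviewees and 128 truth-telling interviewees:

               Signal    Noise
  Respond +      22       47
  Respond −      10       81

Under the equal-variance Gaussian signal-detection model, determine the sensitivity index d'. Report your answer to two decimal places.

d' = 0.83

H = 22/32 = 0.6875
FA = 47/128 = 0.3672
z(H) = z(0.6875) = 0.489
z(FA) = z(0.3672) = -0.339
d' = z(H) − z(FA) = 0.489 − (-0.339) = 0.828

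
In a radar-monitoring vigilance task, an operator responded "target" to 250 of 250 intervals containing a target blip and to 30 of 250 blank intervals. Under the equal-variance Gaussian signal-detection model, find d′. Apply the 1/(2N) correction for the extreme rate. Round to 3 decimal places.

The hit rate is 250/250 = 1, so apply the 1/(2N) correction: H → 1 − 1/(2·250) = 0.99800.
z(H) = z(0.99800) = 2.8782
z(FA) = z(0.12000) = -1.1750
d' = 2.8782 − (-1.1750) = 4.0532

d′ = 4.053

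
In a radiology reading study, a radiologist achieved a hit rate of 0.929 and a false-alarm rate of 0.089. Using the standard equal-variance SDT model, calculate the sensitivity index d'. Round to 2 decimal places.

d' = 2.82

z(H) = 1.4684
z(FA) = -1.3469
d' = z(H) − z(FA) = 1.4684 − (-1.3469) = 2.8153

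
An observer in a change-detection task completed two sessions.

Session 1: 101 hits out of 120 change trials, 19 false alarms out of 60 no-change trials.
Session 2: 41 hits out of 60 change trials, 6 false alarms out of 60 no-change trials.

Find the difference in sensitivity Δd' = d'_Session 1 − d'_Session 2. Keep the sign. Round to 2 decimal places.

Δd' = -0.28

Session 1: z(0.8417) = 1.001, z(0.3167) = -0.477, d' = 1.478
Session 2: z(0.6833) = 0.477, z(0.1000) = -1.282, d' = 1.759
Δd' = d'_Session 1 − d'_Session 2 = 1.478 − 1.759 = -0.281
Session 2 has the higher sensitivity.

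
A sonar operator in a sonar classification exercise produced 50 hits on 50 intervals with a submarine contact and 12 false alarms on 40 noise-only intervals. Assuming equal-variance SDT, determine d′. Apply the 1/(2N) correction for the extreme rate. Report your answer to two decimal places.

d′ = 2.85

The hit rate is 50/50 = 1, so apply the 1/(2N) correction: H → 1 − 1/(2·50) = 0.99000.
z(H) = z(0.99000) = 2.326
z(FA) = z(0.30000) = -0.524
d' = 2.326 − (-0.524) = 2.850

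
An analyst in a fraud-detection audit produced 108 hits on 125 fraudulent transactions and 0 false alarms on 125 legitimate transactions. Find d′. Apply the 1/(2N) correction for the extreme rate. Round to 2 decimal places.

d′ = 3.75

The false-alarm rate is 0/125 = 0, so apply the 1/(2N) correction: FA → 1/(2·125) = 0.00400.
z(H) = z(0.86400) = 1.098
z(FA) = z(0.00400) = -2.652
d' = 1.098 − (-2.652) = 3.750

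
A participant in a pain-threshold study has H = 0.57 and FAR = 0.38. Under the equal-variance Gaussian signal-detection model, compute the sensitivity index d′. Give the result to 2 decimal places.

d′ = 0.48

Φ⁻¹(0.57) = 0.176, Φ⁻¹(0.38) = -0.305
d' = z(H) − z(FA) = 0.176 − (-0.305) = 0.481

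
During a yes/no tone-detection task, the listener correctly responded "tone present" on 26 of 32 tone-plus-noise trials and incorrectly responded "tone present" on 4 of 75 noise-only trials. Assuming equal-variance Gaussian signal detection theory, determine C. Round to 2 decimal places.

H = 26/32 = 0.8125
FA = 4/75 = 0.0533
Φ⁻¹(H) = 0.8871
Φ⁻¹(FA) = -1.6137
c = −½·[z(H) + z(FA)] = −0.5 × (0.8871 + (-1.6137)) = 0.3633

C = 0.36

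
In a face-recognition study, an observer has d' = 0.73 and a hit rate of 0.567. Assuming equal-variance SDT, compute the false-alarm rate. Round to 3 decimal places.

false-alarm rate = 0.287

z(hit rate) = z(0.567) = 0.1687
z(FA) = z(H) − d' = 0.1687 − 0.73 = -0.5613
false-alarm rate = Φ(-0.5613) = 0.2873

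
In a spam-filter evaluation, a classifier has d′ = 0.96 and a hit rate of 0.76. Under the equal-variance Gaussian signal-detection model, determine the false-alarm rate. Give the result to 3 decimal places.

z(hit rate) = z(0.76) = 0.7063
z(FA) = z(H) − d' = 0.7063 − 0.96 = -0.2537
false-alarm rate = Φ(-0.2537) = 0.3999

false-alarm rate = 0.400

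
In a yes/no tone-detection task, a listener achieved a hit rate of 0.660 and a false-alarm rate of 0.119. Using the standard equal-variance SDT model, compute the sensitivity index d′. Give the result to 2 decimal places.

d′ = 1.59

z(H) = z(0.660) = 0.412
z(FA) = z(0.119) = -1.180
d' = z(H) − z(FA) = 0.412 − (-1.180) = 1.592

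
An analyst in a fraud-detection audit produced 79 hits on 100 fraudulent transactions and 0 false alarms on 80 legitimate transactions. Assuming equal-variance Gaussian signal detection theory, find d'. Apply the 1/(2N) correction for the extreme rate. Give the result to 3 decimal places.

The false-alarm rate is 0/80 = 0, so apply the 1/(2N) correction: FA → 1/(2·80) = 0.00625.
z(H) = z(0.79000) = 0.8064
z(FA) = z(0.00625) = -2.4977
d' = 0.8064 − (-2.4977) = 3.3041

d' = 3.304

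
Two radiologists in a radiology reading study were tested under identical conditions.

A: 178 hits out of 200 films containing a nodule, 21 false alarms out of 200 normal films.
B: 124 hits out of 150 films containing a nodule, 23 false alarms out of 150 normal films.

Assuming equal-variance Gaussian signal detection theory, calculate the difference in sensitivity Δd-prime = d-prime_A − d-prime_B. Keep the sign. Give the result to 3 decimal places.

A: z(0.8900) = 1.2265, z(0.1050) = -1.2536, d' = 2.4801
B: z(0.8267) = 0.9412, z(0.1533) = -1.0224, d' = 1.9636
Δd' = d'_A − d'_B = 2.4801 − 1.9636 = 0.5165
A has the higher sensitivity.

Δd-prime = 0.517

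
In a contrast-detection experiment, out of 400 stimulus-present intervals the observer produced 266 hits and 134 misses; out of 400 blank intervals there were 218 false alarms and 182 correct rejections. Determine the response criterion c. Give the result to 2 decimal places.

c = -0.27

H = 266/400 = 0.6650
FA = 218/400 = 0.5450
z(H) = z(0.6650) = 0.426
z(FA) = z(0.5450) = 0.113
c = −½·[z(H) + z(FA)] = −0.5 × (0.426 + 0.113) = -0.2695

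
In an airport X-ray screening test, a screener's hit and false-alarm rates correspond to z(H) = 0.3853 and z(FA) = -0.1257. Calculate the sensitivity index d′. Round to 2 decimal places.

d' = z(H) − z(FA) = 0.3853 − (-0.1257) = 0.5110

d′ = 0.51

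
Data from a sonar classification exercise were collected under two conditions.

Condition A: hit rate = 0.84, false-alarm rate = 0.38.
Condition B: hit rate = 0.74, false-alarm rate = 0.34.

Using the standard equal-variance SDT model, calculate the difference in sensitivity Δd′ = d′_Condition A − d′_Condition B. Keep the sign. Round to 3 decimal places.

Condition A: z(0.84) = 0.9945, z(0.38) = -0.3055, d' = 1.3000
Condition B: z(0.74) = 0.6433, z(0.34) = -0.4125, d' = 1.0558
Δd' = d'_Condition A − d'_Condition B = 1.3000 − 1.0558 = 0.2442
Condition A has the higher sensitivity.

Δd′ = 0.244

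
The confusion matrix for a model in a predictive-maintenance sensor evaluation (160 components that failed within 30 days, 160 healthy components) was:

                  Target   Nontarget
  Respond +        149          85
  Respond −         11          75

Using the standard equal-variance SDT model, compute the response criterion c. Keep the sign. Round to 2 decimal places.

H = 149/160 = 0.9313
FA = 85/160 = 0.5312
z(H) = 1.486
z(FA) = 0.078
c = −½·[z(H) + z(FA)] = −0.5 × (1.486 + 0.078) = -0.782

c = -0.78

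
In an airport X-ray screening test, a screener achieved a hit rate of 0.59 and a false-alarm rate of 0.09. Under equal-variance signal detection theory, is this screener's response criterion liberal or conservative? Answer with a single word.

z(H) = 0.228, z(FA) = -1.341
c = −½·(z(H) + z(FA)) = 0.5565
c > 0 → conservative criterion (biased toward responding “no”).

conservative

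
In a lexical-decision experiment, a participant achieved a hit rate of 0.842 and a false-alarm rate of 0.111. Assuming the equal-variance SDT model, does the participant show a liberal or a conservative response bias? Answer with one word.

conservative

z(H) = 1.003, z(FA) = -1.221
c = −½·(z(H) + z(FA)) = 0.109
c > 0 → conservative criterion (biased toward responding “no”).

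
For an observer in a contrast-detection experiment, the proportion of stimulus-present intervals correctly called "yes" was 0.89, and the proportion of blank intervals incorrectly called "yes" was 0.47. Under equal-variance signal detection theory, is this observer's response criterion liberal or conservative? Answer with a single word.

liberal

z(H) = 1.227, z(FA) = -0.075
c = −½·(z(H) + z(FA)) = -0.576
c < 0 → liberal criterion (biased toward responding “yes”).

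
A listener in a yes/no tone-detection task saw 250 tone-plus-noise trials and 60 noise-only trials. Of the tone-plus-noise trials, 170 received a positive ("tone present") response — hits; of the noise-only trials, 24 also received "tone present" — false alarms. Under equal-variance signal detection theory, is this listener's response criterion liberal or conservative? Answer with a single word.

z(H) = 0.468, z(FA) = -0.253
c = −½·(z(H) + z(FA)) = -0.1075
c < 0 → liberal criterion (biased toward responding “yes”).

liberal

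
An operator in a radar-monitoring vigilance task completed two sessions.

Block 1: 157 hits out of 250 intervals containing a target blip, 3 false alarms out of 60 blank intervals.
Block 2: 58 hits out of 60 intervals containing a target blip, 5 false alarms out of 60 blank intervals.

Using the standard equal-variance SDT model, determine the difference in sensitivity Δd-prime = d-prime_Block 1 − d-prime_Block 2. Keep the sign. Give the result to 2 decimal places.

Block 1: z(0.6280) = 0.327, z(0.0500) = -1.645, d' = 1.972
Block 2: z(0.9667) = 1.834, z(0.0833) = -1.383, d' = 3.217
Δd' = d'_Block 1 − d'_Block 2 = 1.972 − 3.217 = -1.245
Block 2 has the higher sensitivity.

Δd-prime = -1.25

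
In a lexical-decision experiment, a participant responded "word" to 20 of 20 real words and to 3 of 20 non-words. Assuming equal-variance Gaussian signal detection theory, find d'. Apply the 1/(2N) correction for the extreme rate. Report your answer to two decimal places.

The hit rate is 20/20 = 1, so apply the 1/(2N) correction: H → 1 − 1/(2·20) = 0.97500.
z(H) = z(0.97500) = 1.960
z(FA) = z(0.15000) = -1.036
d' = 1.960 − (-1.036) = 2.996

d' = 3.00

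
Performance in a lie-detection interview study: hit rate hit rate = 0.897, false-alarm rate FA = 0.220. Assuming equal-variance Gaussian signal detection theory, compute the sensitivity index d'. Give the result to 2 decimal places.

Φ⁻¹(0.897) = 1.2646, Φ⁻¹(0.220) = -0.7722
d' = z(H) − z(FA) = 1.2646 − (-0.7722) = 2.0368

d' = 2.04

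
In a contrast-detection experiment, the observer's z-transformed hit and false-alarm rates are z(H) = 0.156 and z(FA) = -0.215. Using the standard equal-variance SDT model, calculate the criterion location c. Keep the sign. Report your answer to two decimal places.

c = 0.03

c = −½·[z(H) + z(FA)] = −½·(0.156 + (-0.215)) = 0.0295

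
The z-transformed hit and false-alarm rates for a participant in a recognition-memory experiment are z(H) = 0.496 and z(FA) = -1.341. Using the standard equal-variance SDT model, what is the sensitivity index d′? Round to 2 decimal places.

d′ = 1.84

d' = z(H) − z(FA) = 0.496 − (-1.341) = 1.837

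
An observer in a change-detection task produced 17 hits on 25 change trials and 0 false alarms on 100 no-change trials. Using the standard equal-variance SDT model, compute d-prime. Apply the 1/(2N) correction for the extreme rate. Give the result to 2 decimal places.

d-prime = 3.04

The false-alarm rate is 0/100 = 0, so apply the 1/(2N) correction: FA → 1/(2·100) = 0.00500.
z(H) = z(0.68000) = 0.468
z(FA) = z(0.00500) = -2.576
d' = 0.468 − (-2.576) = 3.044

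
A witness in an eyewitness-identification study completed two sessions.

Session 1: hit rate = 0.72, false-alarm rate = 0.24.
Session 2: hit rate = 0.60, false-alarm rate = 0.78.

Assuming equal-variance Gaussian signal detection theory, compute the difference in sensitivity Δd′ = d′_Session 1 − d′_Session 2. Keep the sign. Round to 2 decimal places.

Session 1: z(0.72) = 0.583, z(0.24) = -0.706, d' = 1.289
Session 2: z(0.60) = 0.253, z(0.78) = 0.772, d' = -0.519
Δd' = d'_Session 1 − d'_Session 2 = 1.289 − (-0.519) = 1.808
Session 1 has the higher sensitivity.

Δd′ = 1.81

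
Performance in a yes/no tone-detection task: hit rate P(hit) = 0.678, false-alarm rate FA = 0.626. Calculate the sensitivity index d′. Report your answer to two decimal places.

Φ⁻¹(H) = Φ⁻¹(0.678) = 0.4621
Φ⁻¹(FA) = Φ⁻¹(0.626) = 0.3213
d' = z(H) − z(FA) = 0.4621 − 0.3213 = 0.1408

d′ = 0.14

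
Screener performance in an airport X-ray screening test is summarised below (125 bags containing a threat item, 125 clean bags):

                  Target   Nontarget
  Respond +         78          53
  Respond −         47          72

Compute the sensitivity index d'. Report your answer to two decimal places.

H = 78/125 = 0.6240
FA = 53/125 = 0.4240
z(H) = z(0.6240) = 0.316
z(FA) = z(0.4240) = -0.192
d' = z(H) − z(FA) = 0.316 − (-0.192) = 0.508

d' = 0.51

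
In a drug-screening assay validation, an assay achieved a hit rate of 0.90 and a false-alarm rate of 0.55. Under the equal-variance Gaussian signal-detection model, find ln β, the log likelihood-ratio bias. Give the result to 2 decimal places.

ln β = -0.81

z(H) = 1.282
z(FA) = 0.126
ln β = −½·[z(H)² − z(FA)²] = −0.5 × (1.644 − 0.016) = -0.814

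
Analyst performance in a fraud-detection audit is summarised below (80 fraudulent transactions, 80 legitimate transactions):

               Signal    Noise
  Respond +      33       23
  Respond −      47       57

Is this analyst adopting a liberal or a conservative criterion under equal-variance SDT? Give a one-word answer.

conservative

z(H) = -0.221, z(FA) = -0.561
c = −½·(z(H) + z(FA)) = 0.391
c > 0 → conservative criterion (biased toward responding “no”).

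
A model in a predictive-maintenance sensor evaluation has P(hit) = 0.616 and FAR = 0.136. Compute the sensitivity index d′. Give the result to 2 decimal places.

z(H) = z(0.616) = 0.295
z(FA) = z(0.136) = -1.098
d' = z(H) − z(FA) = 0.295 − (-1.098) = 1.393

d′ = 1.39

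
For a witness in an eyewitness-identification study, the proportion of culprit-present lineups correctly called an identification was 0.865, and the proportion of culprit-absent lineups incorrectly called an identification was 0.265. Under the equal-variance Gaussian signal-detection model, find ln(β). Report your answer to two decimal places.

ln β = -0.41

z(H) = 1.103
z(FA) = -0.628
ln β = −½·[z(H)² − z(FA)²] = −0.5 × (1.217 − 0.394) = -0.4115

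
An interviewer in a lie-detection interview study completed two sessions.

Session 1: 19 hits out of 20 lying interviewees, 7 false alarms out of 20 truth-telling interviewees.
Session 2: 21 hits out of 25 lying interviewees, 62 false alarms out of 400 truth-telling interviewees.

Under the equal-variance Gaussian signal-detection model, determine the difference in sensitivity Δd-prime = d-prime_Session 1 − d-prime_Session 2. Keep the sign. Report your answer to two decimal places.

Session 1: z(0.9500) = 1.645, z(0.3500) = -0.385, d' = 2.030
Session 2: z(0.8400) = 0.994, z(0.1550) = -1.015, d' = 2.009
Δd' = d'_Session 1 − d'_Session 2 = 2.030 − 2.009 = 0.021
Session 1 has the higher sensitivity.

Δd-prime = 0.02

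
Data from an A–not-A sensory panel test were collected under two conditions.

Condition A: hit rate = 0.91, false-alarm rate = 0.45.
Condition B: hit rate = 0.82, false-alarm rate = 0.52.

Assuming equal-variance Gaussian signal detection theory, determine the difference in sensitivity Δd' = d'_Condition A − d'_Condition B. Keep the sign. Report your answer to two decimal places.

Δd' = 0.60

Condition A: z(0.91) = 1.341, z(0.45) = -0.126, d' = 1.467
Condition B: z(0.82) = 0.915, z(0.52) = 0.050, d' = 0.865
Δd' = d'_Condition A − d'_Condition B = 1.467 − 0.865 = 0.602
Condition A has the higher sensitivity.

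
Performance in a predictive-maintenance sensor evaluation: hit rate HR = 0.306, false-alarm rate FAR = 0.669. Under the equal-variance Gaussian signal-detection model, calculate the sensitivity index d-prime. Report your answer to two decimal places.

d-prime = -0.94

Φ⁻¹(0.306) = -0.5072, Φ⁻¹(0.669) = 0.4372
d' = z(H) − z(FA) = -0.5072 − 0.4372 = -0.9444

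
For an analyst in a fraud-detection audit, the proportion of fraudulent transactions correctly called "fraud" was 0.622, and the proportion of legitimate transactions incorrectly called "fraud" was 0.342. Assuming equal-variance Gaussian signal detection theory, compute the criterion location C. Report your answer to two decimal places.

Φ⁻¹(H) = Φ⁻¹(0.622) = 0.3107
Φ⁻¹(FA) = Φ⁻¹(0.342) = -0.4070
c = −½·[z(H) + z(FA)] = −0.5 × (0.3107 + (-0.4070)) = 0.04815

C = 0.05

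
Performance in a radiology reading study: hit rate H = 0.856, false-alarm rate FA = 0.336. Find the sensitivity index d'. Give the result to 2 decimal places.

Φ⁻¹(H) = Φ⁻¹(0.856) = 1.0625
Φ⁻¹(FA) = Φ⁻¹(0.336) = -0.4234
d' = z(H) − z(FA) = 1.0625 − (-0.4234) = 1.4859

d' = 1.49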